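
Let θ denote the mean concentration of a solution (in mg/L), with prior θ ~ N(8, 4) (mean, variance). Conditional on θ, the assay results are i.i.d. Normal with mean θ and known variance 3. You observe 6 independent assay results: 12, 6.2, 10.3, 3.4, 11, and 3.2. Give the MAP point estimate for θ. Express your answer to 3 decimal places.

n = 6; x̄ = (12 + 6.2 + 10.3 + 3.4 + 11 + 3.2)/6 = 46.1/6 = 461/60 ≈ 7.6833.
For a Normal prior and Normal likelihood with known variance, the posterior is Normal; its mode equals its mean, the precision-weighted average.
Prior precision 1/σ₀² = 1/4 = 0.25; data precision n/σ² = 6/3 = 2.
θ̂ = (0.25·8 + 2·(461/60)) / (0.25 + 2) = (521/30)/2.25 = 1042/135 ≈ 7.719.

θ̂_MAP = 7.719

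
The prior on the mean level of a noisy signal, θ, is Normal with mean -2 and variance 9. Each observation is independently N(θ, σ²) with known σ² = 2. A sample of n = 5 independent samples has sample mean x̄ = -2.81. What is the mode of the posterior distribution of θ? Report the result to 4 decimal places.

θ̂_MAP = -2.7755

n = 5, x̄ = -2.81.
For a Normal prior and Normal likelihood with known variance, the posterior is Normal; its mode equals its mean, the precision-weighted average.
Prior precision 1/σ₀² = 1/9; data precision n/σ² = 5/2 = 2.5.
θ̂ = ((1/9)·(-2) + 2.5·(-2.81)) / (1/9 + 2.5) = (-2609/360)/(47/18) = -2609/940 ≈ -2.7755.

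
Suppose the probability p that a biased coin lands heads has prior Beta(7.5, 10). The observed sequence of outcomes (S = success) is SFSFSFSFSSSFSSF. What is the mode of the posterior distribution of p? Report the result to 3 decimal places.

Prior: Beta(7.5, 10).
Data: 9 successes in 15 trials (from the sequence). The binomial likelihood contributes p^9(1−p)^6, so the posterior is Beta(7.5+9, 10+6) = Beta(16.5, 16).
For Beta(a, b) with a, b > 1 the mode is (a−1)/(a+b−2) = 15.5/30.5 ≈ 0.508.

p̂_MAP = 0.508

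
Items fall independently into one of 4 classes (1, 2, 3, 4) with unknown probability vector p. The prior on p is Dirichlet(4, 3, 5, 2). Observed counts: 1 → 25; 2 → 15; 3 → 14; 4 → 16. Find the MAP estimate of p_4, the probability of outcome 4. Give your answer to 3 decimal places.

MAP estimate: 0.213

The posterior is Dirichlet(αᵢ + nᵢ) = Dirichlet(29, 18, 19, 18).
For a Dirichlet(a₁,…,a_K) with all aᵢ > 1, the mode has j-th component (aⱼ − 1)/(Σaᵢ − K).
Here Σaᵢ = 84 and K = 4, so p_4 = (18 − 1)/(84 − 4) = 17/80 ≈ 0.213.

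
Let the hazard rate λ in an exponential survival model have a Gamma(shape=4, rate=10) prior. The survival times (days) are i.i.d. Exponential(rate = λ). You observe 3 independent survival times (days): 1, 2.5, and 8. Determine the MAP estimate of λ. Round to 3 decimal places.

The Exponential(rate=λ) likelihood is ∝ λ^n e^(−λΣtᵢ). Here n = 3 and Σtᵢ = 1 + 2.5 + 8 = 11.5.
Posterior ∝ λ^3e^(−10λ) · λ^3e^(−11.5λ) = λ^6e^(−21.5λ), i.e. Gamma(7, 21.5).
Mode = (a−1)/b = 6/21.5 ≈ 0.279.

λ̂_MAP = 0.279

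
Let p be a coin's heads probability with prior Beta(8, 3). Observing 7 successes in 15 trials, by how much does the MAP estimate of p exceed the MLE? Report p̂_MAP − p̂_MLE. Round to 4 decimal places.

MAP − MLE = 0.1167

Posterior is Beta(15, 11); MAP = (15−1)/(26−2) = 14/24 ≈ 0.58333.
MLE ignores the prior: p̂_MLE = k/n = 7/15 ≈ 0.46667.
Difference = 14/24 − 7/15 = 7/60 ≈ 0.1167.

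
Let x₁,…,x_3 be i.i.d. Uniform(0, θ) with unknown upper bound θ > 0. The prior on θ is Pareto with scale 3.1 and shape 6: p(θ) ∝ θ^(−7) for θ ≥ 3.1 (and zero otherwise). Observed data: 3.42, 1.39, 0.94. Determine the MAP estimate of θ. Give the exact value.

The Uniform(0, θ) likelihood is θ^(−n) for θ ≥ max(xᵢ), zero otherwise. Here max(xᵢ) = 3.42.
Posterior ∝ θ^(−7) · θ^(−3) = θ^(−10) on θ ≥ max(3.1, 3.42) = 3.42.
This density is strictly decreasing in θ, so the posterior mode lies at the lower boundary of the support.

θ̂_MAP = 3.42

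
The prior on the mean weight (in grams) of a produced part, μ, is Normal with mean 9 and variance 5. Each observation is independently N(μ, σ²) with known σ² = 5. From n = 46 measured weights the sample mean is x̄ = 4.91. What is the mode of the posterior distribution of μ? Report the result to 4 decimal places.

n = 46, x̄ = 4.91.
For a Normal prior and Normal likelihood with known variance, the posterior is Normal; its mode equals its mean, the precision-weighted average.
Prior precision 1/σ₀² = 1/5 = 0.2; data precision n/σ² = 46/5 = 9.2.
μ̂ = (0.2·9 + 9.2·4.91) / (0.2 + 9.2) = 46.972/9.4 = 11743/2350 ≈ 4.9970.

μ̂_MAP = 4.9970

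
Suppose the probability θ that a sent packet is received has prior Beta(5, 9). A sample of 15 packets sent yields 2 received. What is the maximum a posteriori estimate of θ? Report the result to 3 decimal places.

θ̂_MAP = 0.222

Prior: Beta(5, 9).
Data: 2 successes in 15 trials. The binomial likelihood contributes θ^2(1−θ)^13, so the posterior is Beta(5+2, 9+13) = Beta(7, 22).
For Beta(a, b) with a, b > 1 the mode is (a−1)/(a+b−2) = 6/27 ≈ 0.222.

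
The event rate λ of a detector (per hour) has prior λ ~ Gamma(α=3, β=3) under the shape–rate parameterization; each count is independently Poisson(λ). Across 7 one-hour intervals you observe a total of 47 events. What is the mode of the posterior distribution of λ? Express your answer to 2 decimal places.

Σxᵢ = 47, n = 7.
Posterior ∝ λ^2e^(−3λ) · λ^47e^(−7λ) = λ^49e^(−10λ), i.e. Gamma(shape=50, rate=10).
The mode of a Gamma(a, b) with a ≥ 1 (shape–rate) is (a−1)/b = 49/10 ≈ 4.90.

λ̂_MAP = 4.90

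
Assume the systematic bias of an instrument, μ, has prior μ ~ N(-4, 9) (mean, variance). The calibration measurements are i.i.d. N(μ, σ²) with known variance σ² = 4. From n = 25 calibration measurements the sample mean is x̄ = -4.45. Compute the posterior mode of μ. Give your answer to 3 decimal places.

μ̂_MAP = -4.442

n = 25, x̄ = -4.45.
For a Normal prior and Normal likelihood with known variance, the posterior is Normal; its mode equals its mean, the precision-weighted average.
Prior precision 1/σ₀² = 1/9; data precision n/σ² = 25/4 = 6.25.
μ̂ = ((1/9)·(-4) + 6.25·(-4.45)) / (1/9 + 6.25) = (-4069/144)/(229/36) = -4069/916 ≈ -4.442.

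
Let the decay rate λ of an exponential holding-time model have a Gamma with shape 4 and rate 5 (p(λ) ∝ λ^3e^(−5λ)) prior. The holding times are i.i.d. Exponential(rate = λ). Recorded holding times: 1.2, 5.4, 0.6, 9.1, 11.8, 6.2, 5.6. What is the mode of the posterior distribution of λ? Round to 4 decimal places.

The Exponential(rate=λ) likelihood is ∝ λ^n e^(−λΣtᵢ). Here n = 7 and Σtᵢ = 1.2 + 5.4 + 0.6 + 9.1 + 11.8 + 6.2 + 5.6 = 39.9.
Posterior ∝ λ^3e^(−5λ) · λ^7e^(−39.9λ) = λ^10e^(−44.9λ), i.e. Gamma(11, 44.9).
Mode = (a−1)/b = 10/44.9 ≈ 0.2227.

λ̂_MAP = 0.2227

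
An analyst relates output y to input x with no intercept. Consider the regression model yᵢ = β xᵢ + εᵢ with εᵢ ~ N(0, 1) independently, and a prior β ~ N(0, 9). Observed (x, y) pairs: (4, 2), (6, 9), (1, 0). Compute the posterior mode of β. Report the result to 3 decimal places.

β̂_MAP = 1.167

log p(β | y) = −Σ(yᵢ − βxᵢ)²/(2·1) − β²/(2·9) + const.
Setting the derivative to zero: Σxᵢ(yᵢ − βxᵢ)/1 − β/9 = 0, so β = Σxᵢyᵢ / (Σxᵢ² + σ²/τ²).
Σxᵢyᵢ = 4·2 + 6·9 + 1·0 = 62; Σxᵢ² = 53; σ²/τ² = 1/9.
β̂_MAP = 62 / (53 + 1/9) = 62/(478/9) = 279/239 ≈ 1.167.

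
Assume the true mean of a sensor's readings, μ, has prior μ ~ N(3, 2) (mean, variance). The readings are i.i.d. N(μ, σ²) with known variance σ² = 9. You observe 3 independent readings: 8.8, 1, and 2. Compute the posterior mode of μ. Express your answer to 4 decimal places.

μ̂_MAP = 3.3733

n = 3; x̄ = (8.8 + 1 + 2)/3 = 11.8/3 = 59/15 ≈ 3.9333.
For a Normal prior and Normal likelihood with known variance, the posterior is Normal; its mode equals its mean, the precision-weighted average.
Prior precision 1/σ₀² = 1/2 = 0.5; data precision n/σ² = 3/9 = 1/3.
μ̂ = (0.5·3 + (1/3)·(59/15)) / (0.5 + 1/3) = (253/90)/(5/6) = 253/75 ≈ 3.3733.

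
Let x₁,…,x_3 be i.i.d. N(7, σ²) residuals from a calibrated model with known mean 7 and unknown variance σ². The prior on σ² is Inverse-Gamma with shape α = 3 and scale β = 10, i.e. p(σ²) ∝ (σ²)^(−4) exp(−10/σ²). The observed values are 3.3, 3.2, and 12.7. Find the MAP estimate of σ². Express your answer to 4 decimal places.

σ̂²_MAP = 7.3291

Sum of squared deviations about the known mean: SS = (3.3−7)² + (3.2−7)² + (12.7−7)² = 60.62.
The Normal likelihood contributes (σ²)^(−n/2) exp(−SS/(2σ²)), so the posterior is Inverse-Gamma(α + n/2, β + SS/2) = Inverse-Gamma(4.5, 40.31).
The mode of Inverse-Gamma(a, b) is b/(a+1) = 40.31/5.5 ≈ 7.3291.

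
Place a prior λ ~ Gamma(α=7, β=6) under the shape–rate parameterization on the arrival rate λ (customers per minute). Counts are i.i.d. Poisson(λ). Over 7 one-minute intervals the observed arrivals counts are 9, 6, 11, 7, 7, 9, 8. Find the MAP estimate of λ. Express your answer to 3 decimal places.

λ̂_MAP = 4.846

Σxᵢ = 9+6+11+7+7+9+8 = 57, with n = 7.
Posterior ∝ λ^6e^(−6λ) · λ^57e^(−7λ) = λ^63e^(−13λ), i.e. Gamma(shape=64, rate=13).
The mode of a Gamma(a, b) with a ≥ 1 (shape–rate) is (a−1)/b = 63/13 ≈ 4.846.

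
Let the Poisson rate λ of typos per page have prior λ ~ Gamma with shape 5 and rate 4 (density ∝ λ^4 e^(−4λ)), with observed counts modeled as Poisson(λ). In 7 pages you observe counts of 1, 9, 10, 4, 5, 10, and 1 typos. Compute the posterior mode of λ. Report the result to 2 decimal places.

λ̂_MAP = 4.00

Σxᵢ = 1+9+10+4+5+10+1 = 40, with n = 7.
Posterior ∝ λ^4e^(−4λ) · λ^40e^(−7λ) = λ^44e^(−11λ), i.e. Gamma(shape=45, rate=11).
The mode of a Gamma(a, b) with a ≥ 1 (shape–rate) is (a−1)/b = 44/11 ≈ 4.00.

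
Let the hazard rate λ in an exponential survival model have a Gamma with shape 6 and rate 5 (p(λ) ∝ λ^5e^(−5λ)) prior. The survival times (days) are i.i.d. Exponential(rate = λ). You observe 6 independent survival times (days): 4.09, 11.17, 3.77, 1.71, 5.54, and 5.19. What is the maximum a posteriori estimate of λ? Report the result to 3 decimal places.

The Exponential(rate=λ) likelihood is ∝ λ^n e^(−λΣtᵢ). Here n = 6 and Σtᵢ = 4.09 + 11.17 + 3.77 + 1.71 + 5.54 + 5.19 = 31.47.
Posterior ∝ λ^5e^(−5λ) · λ^6e^(−31.47λ) = λ^11e^(−36.47λ), i.e. Gamma(12, 36.47).
Mode = (a−1)/b = 11/36.47 ≈ 0.302.

λ̂_MAP = 0.302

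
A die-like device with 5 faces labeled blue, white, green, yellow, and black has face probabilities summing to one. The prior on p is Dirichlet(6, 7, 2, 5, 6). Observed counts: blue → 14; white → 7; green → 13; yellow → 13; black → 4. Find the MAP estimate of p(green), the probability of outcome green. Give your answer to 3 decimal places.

MAP estimate of p(green) = 0.194

The posterior is Dirichlet(αᵢ + nᵢ) = Dirichlet(20, 14, 15, 18, 10).
For a Dirichlet(a₁,…,a_K) with all aᵢ > 1, the mode has j-th component (aⱼ − 1)/(Σaᵢ − K).
Here Σaᵢ = 77 and K = 5, so p(green) = (15 − 1)/(77 − 5) = 14/72 ≈ 0.194.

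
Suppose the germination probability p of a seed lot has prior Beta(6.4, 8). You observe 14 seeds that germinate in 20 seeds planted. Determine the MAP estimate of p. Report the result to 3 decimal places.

Prior: Beta(6.4, 8).
Data: 14 successes in 20 trials. The binomial likelihood contributes p^14(1−p)^6, so the posterior is Beta(6.4+14, 8+6) = Beta(20.4, 14).
For Beta(a, b) with a, b > 1 the mode is (a−1)/(a+b−2) = 19.4/32.4 ≈ 0.599.

p̂_MAP = 0.599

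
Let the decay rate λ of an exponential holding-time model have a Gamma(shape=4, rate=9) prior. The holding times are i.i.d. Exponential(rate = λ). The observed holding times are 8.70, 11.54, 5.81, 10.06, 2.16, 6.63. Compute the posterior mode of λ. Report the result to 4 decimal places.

The Exponential(rate=λ) likelihood is ∝ λ^n e^(−λΣtᵢ). Here n = 6 and Σtᵢ = 8.70 + 11.54 + 5.81 + 10.06 + 2.16 + 6.63 = 44.90.
Posterior ∝ λ^3e^(−9λ) · λ^6e^(−44.90λ) = λ^9e^(−53.90λ), i.e. Gamma(10, 53.90).
Mode = (a−1)/b = 9/53.90 ≈ 0.1670.

λ̂_MAP = 0.1670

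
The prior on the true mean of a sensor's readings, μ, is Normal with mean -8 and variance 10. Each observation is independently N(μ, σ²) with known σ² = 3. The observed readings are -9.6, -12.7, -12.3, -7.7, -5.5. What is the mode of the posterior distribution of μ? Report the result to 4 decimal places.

n = 5; x̄ = ((-9.6) + (-12.7) + (-12.3) + (-7.7) + (-5.5))/5 = -47.8/5 = -9.56.
For a Normal prior and Normal likelihood with known variance, the posterior is Normal; its mode equals its mean, the precision-weighted average.
Prior precision 1/σ₀² = 1/10 = 0.1; data precision n/σ² = 5/3.
μ̂ = (0.1·(-8) + (5/3)·(-9.56)) / (0.1 + 5/3) = (-251/15)/(53/30) = -502/53 ≈ -9.4717.

μ̂_MAP = -9.4717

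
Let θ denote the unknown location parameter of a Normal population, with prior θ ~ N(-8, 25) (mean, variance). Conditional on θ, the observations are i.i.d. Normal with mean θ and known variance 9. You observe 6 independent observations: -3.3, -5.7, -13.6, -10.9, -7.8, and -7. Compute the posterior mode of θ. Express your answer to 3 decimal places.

n = 6; x̄ = ((-3.3) + (-5.7) + (-13.6) + (-10.9) + (-7.8) + (-7))/6 = -48.3/6 = -8.05.
For a Normal prior and Normal likelihood with known variance, the posterior is Normal; its mode equals its mean, the precision-weighted average.
Prior precision 1/σ₀² = 1/25 = 0.04; data precision n/σ² = 6/9 = 2/3.
θ̂ = (0.04·(-8) + (2/3)·(-8.05)) / (0.04 + 2/3) = (-853/150)/(53/75) = -853/106 ≈ -8.047.

θ̂_MAP = -8.047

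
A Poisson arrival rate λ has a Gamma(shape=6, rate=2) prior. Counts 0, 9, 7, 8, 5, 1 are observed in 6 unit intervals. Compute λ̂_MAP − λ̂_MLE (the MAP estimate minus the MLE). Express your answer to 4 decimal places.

MAP − MLE = -0.6250

Σxᵢ = 30. Posterior is Gamma(36, 8); MAP = (36−1)/8 = 35/8 ≈ 4.37500.
MLE = x̄ = 30/6 ≈ 5.00000.
Difference = 35/8 − 30/6 = -5/8 ≈ -0.6250.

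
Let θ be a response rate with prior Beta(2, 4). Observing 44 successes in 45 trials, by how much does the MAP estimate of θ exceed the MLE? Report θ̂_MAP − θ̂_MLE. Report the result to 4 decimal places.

Posterior is Beta(46, 5); MAP = (46−1)/(51−2) = 45/49 ≈ 0.91837.
MLE ignores the prior: θ̂_MLE = k/n = 44/45 ≈ 0.97778.
Difference = 45/49 − 44/45 = -131/2205 ≈ -0.0594.

MAP − MLE = -0.0594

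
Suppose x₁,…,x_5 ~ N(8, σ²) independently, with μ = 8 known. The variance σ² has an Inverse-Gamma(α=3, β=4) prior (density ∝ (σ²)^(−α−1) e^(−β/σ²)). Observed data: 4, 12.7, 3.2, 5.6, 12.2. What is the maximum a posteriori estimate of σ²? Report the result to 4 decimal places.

Sum of squared deviations about the known mean: SS = (4−8)² + (12.7−8)² + (3.2−8)² + (5.6−8)² + (12.2−8)² = 84.53.
The Normal likelihood contributes (σ²)^(−n/2) exp(−SS/(2σ²)), so the posterior is Inverse-Gamma(α + n/2, β + SS/2) = Inverse-Gamma(5.5, 46.265).
The mode of Inverse-Gamma(a, b) is b/(a+1) = 46.265/6.5 ≈ 7.1177.

σ̂²_MAP = 7.1177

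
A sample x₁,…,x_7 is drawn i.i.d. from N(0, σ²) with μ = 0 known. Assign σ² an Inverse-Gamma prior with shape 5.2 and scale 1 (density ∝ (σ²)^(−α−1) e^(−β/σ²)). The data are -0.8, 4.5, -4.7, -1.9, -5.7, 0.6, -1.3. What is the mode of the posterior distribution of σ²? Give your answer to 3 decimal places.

σ̂²_MAP = 4.285

Sum of squared deviations about the known mean: SS = (-0.8−0)² + (4.5−0)² + (-4.7−0)² + (-1.9−0)² + (-5.7−0)² + (0.6−0)² + (-1.3−0)² = 81.13.
The Normal likelihood contributes (σ²)^(−n/2) exp(−SS/(2σ²)), so the posterior is Inverse-Gamma(α + n/2, β + SS/2) = Inverse-Gamma(8.7, 41.565).
The mode of Inverse-Gamma(a, b) is b/(a+1) = 41.565/9.7 ≈ 4.285.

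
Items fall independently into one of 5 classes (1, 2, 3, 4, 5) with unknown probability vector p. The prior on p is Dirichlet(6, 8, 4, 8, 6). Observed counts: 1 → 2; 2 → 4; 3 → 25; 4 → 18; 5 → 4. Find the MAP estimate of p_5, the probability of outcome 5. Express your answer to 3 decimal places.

MAP estimate: 0.113

The posterior is Dirichlet(αᵢ + nᵢ) = Dirichlet(8, 12, 29, 26, 10).
For a Dirichlet(a₁,…,a_K) with all aᵢ > 1, the mode has j-th component (aⱼ − 1)/(Σaᵢ − K).
Here Σaᵢ = 85 and K = 5, so p_5 = (10 − 1)/(85 − 5) = 9/80 ≈ 0.113.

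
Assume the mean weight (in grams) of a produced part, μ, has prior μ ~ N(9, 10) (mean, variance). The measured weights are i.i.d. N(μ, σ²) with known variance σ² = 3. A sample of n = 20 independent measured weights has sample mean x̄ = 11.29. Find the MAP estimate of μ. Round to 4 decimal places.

n = 20, x̄ = 11.29.
For a Normal prior and Normal likelihood with known variance, the posterior is Normal; its mode equals its mean, the precision-weighted average.
Prior precision 1/σ₀² = 1/10 = 0.1; data precision n/σ² = 20/3.
μ̂ = (0.1·9 + (20/3)·11.29) / (0.1 + 20/3) = (457/6)/(203/30) = 2285/203 ≈ 11.2562.

μ̂_MAP = 11.2562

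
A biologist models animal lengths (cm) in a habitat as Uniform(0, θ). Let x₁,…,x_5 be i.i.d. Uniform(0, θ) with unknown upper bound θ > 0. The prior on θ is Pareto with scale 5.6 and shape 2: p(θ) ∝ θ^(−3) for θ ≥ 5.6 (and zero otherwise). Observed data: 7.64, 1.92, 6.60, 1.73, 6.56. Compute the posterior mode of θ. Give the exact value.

The Uniform(0, θ) likelihood is θ^(−n) for θ ≥ max(xᵢ), zero otherwise. Here max(xᵢ) = 7.64.
Posterior ∝ θ^(−3) · θ^(−5) = θ^(−8) on θ ≥ max(5.6, 7.64) = 7.64.
This density is strictly decreasing in θ, so the posterior mode lies at the lower boundary of the support.

θ̂_MAP = 7.64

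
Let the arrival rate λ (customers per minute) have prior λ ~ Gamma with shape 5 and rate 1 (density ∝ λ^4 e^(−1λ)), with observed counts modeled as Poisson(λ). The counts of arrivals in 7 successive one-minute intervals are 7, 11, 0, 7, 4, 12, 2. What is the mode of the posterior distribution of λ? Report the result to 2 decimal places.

λ̂_MAP = 5.88

Σxᵢ = 7+11+0+7+4+12+2 = 43, with n = 7.
Posterior ∝ λ^4e^(−1λ) · λ^43e^(−7λ) = λ^47e^(−8λ), i.e. Gamma(shape=48, rate=8).
The mode of a Gamma(a, b) with a ≥ 1 (shape–rate) is (a−1)/b = 47/8 ≈ 5.88.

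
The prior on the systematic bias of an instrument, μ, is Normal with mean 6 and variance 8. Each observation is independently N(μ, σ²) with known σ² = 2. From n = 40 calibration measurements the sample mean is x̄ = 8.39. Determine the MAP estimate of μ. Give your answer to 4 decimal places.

μ̂_MAP = 8.3752

n = 40, x̄ = 8.39.
For a Normal prior and Normal likelihood with known variance, the posterior is Normal; its mode equals its mean, the precision-weighted average.
Prior precision 1/σ₀² = 1/8 = 0.125; data precision n/σ² = 40/2 = 20.
μ̂ = (0.125·6 + 20·8.39) / (0.125 + 20) = 168.55/20.125 = 6742/805 ≈ 8.3752.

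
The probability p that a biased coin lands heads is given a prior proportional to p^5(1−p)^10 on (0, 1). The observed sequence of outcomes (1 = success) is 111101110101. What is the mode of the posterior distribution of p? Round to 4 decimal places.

The prior density ∝ p^5(1−p)^10 is the kernel of Beta(6, 11).
Data: 9 successes in 12 trials (from the sequence). The binomial likelihood contributes p^9(1−p)^3, so the posterior is Beta(6+9, 11+3) = Beta(15, 14).
For Beta(a, b) with a, b > 1 the mode is (a−1)/(a+b−2) = 14/27 ≈ 0.5185.

p̂_MAP = 0.5185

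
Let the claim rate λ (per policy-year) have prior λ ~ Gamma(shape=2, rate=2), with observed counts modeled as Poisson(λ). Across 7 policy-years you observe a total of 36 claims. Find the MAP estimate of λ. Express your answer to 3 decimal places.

λ̂_MAP = 4.111

Σxᵢ = 36, n = 7.
Posterior ∝ λe^(−2λ) · λ^36e^(−7λ) = λ^37e^(−9λ), i.e. Gamma(shape=38, rate=9).
The mode of a Gamma(a, b) with a ≥ 1 (shape–rate) is (a−1)/b = 37/9 ≈ 4.111.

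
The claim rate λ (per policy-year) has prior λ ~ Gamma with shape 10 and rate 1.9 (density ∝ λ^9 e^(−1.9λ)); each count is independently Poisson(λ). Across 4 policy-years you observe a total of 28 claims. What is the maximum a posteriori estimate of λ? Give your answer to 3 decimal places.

λ̂_MAP = 6.271

Σxᵢ = 28, n = 4.
Posterior ∝ λ^9e^(−1.9λ) · λ^28e^(−4λ) = λ^37e^(−5.9λ), i.e. Gamma(shape=38, rate=5.9).
The mode of a Gamma(a, b) with a ≥ 1 (shape–rate) is (a−1)/b = 37/5.9 ≈ 6.271.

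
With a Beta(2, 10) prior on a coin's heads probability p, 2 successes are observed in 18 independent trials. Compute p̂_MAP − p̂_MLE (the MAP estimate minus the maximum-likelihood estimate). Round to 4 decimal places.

MAP − MLE = -0.0040

Posterior is Beta(4, 26); MAP = (4−1)/(30−2) = 3/28 ≈ 0.10714.
MLE ignores the prior: p̂_MLE = k/n = 2/18 ≈ 0.11111.
Difference = 3/28 − 2/18 = -1/252 ≈ -0.0040.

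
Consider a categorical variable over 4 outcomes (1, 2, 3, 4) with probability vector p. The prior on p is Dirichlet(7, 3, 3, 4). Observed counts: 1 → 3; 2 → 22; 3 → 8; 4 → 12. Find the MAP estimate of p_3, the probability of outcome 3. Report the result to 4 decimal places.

The posterior is Dirichlet(αᵢ + nᵢ) = Dirichlet(10, 25, 11, 16).
For a Dirichlet(a₁,…,a_K) with all aᵢ > 1, the mode has j-th component (aⱼ − 1)/(Σaᵢ − K).
Here Σaᵢ = 62 and K = 4, so p_3 = (11 − 1)/(62 − 4) = 10/58 ≈ 0.1724.

MAP estimate: 0.1724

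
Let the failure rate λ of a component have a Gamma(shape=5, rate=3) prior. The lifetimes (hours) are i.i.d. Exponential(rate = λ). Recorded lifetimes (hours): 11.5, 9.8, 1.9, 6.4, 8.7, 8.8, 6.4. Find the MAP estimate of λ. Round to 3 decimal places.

λ̂_MAP = 0.195

The Exponential(rate=λ) likelihood is ∝ λ^n e^(−λΣtᵢ). Here n = 7 and Σtᵢ = 11.5 + 9.8 + 1.9 + 6.4 + 8.7 + 8.8 + 6.4 = 53.5.
Posterior ∝ λ^4e^(−3λ) · λ^7e^(−53.5λ) = λ^11e^(−56.5λ), i.e. Gamma(12, 56.5).
Mode = (a−1)/b = 11/56.5 ≈ 0.195.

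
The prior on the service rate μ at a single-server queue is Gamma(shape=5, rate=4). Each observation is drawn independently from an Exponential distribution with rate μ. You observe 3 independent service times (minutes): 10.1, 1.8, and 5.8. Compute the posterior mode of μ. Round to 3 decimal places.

The Exponential(rate=μ) likelihood is ∝ μ^n e^(−μΣtᵢ). Here n = 3 and Σtᵢ = 10.1 + 1.8 + 5.8 = 17.7.
Posterior ∝ μ^4e^(−4μ) · μ^3e^(−17.7μ) = μ^7e^(−21.7μ), i.e. Gamma(8, 21.7).
Mode = (a−1)/b = 7/21.7 ≈ 0.323.

μ̂_MAP = 0.323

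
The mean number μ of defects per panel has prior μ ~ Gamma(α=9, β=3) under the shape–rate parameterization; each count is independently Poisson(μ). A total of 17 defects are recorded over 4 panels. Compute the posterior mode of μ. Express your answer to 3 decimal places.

Σxᵢ = 17, n = 4.
Posterior ∝ μ^8e^(−3μ) · μ^17e^(−4μ) = μ^25e^(−7μ), i.e. Gamma(shape=26, rate=7).
The mode of a Gamma(a, b) with a ≥ 1 (shape–rate) is (a−1)/b = 25/7 ≈ 3.571.

μ̂_MAP = 3.571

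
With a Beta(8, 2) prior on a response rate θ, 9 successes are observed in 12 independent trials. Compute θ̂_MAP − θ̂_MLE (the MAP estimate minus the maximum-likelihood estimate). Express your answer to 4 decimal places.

Posterior is Beta(17, 5); MAP = (17−1)/(22−2) = 16/20 ≈ 0.80000.
MLE ignores the prior: θ̂_MLE = k/n = 9/12 ≈ 0.75000.
Difference = 16/20 − 9/12 = 1/20 ≈ 0.0500.

MAP − MLE = 0.0500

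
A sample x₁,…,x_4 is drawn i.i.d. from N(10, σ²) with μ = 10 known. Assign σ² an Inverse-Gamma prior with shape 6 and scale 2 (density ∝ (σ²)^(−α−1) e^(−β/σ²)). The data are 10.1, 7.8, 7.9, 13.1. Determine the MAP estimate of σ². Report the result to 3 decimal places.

Sum of squared deviations about the known mean: SS = (10.1−10)² + (7.8−10)² + (7.9−10)² + (13.1−10)² = 18.87.
The Normal likelihood contributes (σ²)^(−n/2) exp(−SS/(2σ²)), so the posterior is Inverse-Gamma(α + n/2, β + SS/2) = Inverse-Gamma(8, 11.435).
The mode of Inverse-Gamma(a, b) is b/(a+1) = 11.435/9 ≈ 1.271.

σ̂²_MAP = 1.271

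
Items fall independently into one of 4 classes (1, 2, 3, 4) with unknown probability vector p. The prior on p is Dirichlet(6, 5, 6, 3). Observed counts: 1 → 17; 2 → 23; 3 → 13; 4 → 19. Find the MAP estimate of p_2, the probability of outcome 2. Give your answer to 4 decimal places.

The posterior is Dirichlet(αᵢ + nᵢ) = Dirichlet(23, 28, 19, 22).
For a Dirichlet(a₁,…,a_K) with all aᵢ > 1, the mode has j-th component (aⱼ − 1)/(Σaᵢ − K).
Here Σaᵢ = 92 and K = 4, so p_2 = (28 − 1)/(92 − 4) = 27/88 ≈ 0.3068.

MAP estimate: 0.3068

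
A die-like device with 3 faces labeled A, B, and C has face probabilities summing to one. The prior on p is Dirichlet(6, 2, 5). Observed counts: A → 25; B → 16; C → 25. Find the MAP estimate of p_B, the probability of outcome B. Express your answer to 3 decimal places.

MAP estimate of p_B = 0.224

The posterior is Dirichlet(αᵢ + nᵢ) = Dirichlet(31, 18, 30).
For a Dirichlet(a₁,…,a_K) with all aᵢ > 1, the mode has j-th component (aⱼ − 1)/(Σaᵢ − K).
Here Σaᵢ = 79 and K = 3, so p_B = (18 − 1)/(79 − 3) = 17/76 ≈ 0.224.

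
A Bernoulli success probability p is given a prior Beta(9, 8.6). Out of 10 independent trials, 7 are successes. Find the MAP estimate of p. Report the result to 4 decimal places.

p̂_MAP = 0.5859

Prior: Beta(9, 8.6).
Data: 7 successes in 10 trials. The binomial likelihood contributes p^7(1−p)^3, so the posterior is Beta(9+7, 8.6+3) = Beta(16, 11.6).
For Beta(a, b) with a, b > 1 the mode is (a−1)/(a+b−2) = 15/25.6 ≈ 0.5859.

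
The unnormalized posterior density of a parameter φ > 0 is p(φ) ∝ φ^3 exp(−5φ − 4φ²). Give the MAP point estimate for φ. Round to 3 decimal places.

ℓ'(φ) = 3/φ − 5 − 8φ. Setting this to zero and multiplying by φ: 8φ² + 5φ − 3 = 0.
φ = (−5 + √(5² + 4·8·3)) / (2·8) = (−5 + √121) / 16 = (−5 + 11)/16 = 3/8.
ℓ''(φ) = −3/φ² − 8 < 0, confirming a maximum.

φ̂_MAP = 0.375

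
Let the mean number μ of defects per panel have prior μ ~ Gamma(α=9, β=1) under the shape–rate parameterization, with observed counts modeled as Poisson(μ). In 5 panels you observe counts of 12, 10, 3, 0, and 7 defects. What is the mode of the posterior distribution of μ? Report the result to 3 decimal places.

μ̂_MAP = 6.667

Σxᵢ = 12+10+3+0+7 = 32, with n = 5.
Posterior ∝ μ^8e^(−1μ) · μ^32e^(−5μ) = μ^40e^(−6μ), i.e. Gamma(shape=41, rate=6).
The mode of a Gamma(a, b) with a ≥ 1 (shape–rate) is (a−1)/b = 40/6 ≈ 6.667.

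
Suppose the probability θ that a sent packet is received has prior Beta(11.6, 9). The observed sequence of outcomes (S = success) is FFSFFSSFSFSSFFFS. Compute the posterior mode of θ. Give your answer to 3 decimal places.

θ̂_MAP = 0.509

Prior: Beta(11.6, 9).
Data: 7 successes in 16 trials (from the sequence). The binomial likelihood contributes θ^7(1−θ)^9, so the posterior is Beta(11.6+7, 9+9) = Beta(18.6, 18).
For Beta(a, b) with a, b > 1 the mode is (a−1)/(a+b−2) = 17.6/34.6 ≈ 0.509.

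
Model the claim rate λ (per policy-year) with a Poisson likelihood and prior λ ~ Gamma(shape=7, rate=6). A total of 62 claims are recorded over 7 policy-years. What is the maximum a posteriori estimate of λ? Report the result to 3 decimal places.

Σxᵢ = 62, n = 7.
Posterior ∝ λ^6e^(−6λ) · λ^62e^(−7λ) = λ^68e^(−13λ), i.e. Gamma(shape=69, rate=13).
The mode of a Gamma(a, b) with a ≥ 1 (shape–rate) is (a−1)/b = 68/13 ≈ 5.231.

λ̂_MAP = 5.231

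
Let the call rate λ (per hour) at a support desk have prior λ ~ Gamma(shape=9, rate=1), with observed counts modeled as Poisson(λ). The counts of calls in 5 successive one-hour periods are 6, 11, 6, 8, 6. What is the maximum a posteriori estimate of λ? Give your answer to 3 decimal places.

λ̂_MAP = 7.500

Σxᵢ = 6+11+6+8+6 = 37, with n = 5.
Posterior ∝ λ^8e^(−1λ) · λ^37e^(−5λ) = λ^45e^(−6λ), i.e. Gamma(shape=46, rate=6).
The mode of a Gamma(a, b) with a ≥ 1 (shape–rate) is (a−1)/b = 45/6 ≈ 7.500.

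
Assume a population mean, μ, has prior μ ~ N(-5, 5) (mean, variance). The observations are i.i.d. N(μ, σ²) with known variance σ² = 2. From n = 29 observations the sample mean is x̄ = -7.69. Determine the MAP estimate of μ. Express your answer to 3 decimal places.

μ̂_MAP = -7.653

n = 29, x̄ = -7.69.
For a Normal prior and Normal likelihood with known variance, the posterior is Normal; its mode equals its mean, the precision-weighted average.
Prior precision 1/σ₀² = 1/5 = 0.2; data precision n/σ² = 29/2 = 14.5.
μ̂ = (0.2·(-5) + 14.5·(-7.69)) / (0.2 + 14.5) = (-112.505)/14.7 = -22501/2940 ≈ -7.653.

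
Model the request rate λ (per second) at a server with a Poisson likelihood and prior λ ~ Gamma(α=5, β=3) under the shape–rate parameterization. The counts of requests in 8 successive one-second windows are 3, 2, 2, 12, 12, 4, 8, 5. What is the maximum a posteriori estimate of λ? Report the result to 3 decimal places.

Σxᵢ = 3+2+2+12+12+4+8+5 = 48, with n = 8.
Posterior ∝ λ^4e^(−3λ) · λ^48e^(−8λ) = λ^52e^(−11λ), i.e. Gamma(shape=53, rate=11).
The mode of a Gamma(a, b) with a ≥ 1 (shape–rate) is (a−1)/b = 52/11 ≈ 4.727.

λ̂_MAP = 4.727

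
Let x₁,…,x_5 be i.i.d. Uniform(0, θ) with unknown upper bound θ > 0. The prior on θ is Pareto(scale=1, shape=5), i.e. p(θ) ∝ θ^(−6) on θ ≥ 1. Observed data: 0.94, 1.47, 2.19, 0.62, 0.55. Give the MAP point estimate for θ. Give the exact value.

θ̂_MAP = 2.19

The Uniform(0, θ) likelihood is θ^(−n) for θ ≥ max(xᵢ), zero otherwise. Here max(xᵢ) = 2.19.
Posterior ∝ θ^(−6) · θ^(−5) = θ^(−11) on θ ≥ max(1, 2.19) = 2.19.
This density is strictly decreasing in θ, so the posterior mode lies at the lower boundary of the support.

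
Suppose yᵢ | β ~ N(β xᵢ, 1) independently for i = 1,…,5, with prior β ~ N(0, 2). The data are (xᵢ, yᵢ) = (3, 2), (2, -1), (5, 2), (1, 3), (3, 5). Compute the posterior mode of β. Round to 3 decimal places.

log p(β | y) = −Σ(yᵢ − βxᵢ)²/(2·1) − β²/(2·2) + const.
Setting the derivative to zero: Σxᵢ(yᵢ − βxᵢ)/1 − β/2 = 0, so β = Σxᵢyᵢ / (Σxᵢ² + σ²/τ²).
Σxᵢyᵢ = 3·2 + 2·(-1) + 5·2 + 1·3 + 3·5 = 32; Σxᵢ² = 48; σ²/τ² = 0.5.
β̂_MAP = 32 / (48 + 0.5) = 32/48.5 ≈ 0.660.

β̂_MAP = 0.660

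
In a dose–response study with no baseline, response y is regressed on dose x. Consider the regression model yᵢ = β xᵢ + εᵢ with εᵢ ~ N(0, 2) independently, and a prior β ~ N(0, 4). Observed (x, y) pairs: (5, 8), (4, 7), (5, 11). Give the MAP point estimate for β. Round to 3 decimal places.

log p(β | y) = −Σ(yᵢ − βxᵢ)²/(2·2) − β²/(2·4) + const.
Setting the derivative to zero: Σxᵢ(yᵢ − βxᵢ)/2 − β/4 = 0, so β = Σxᵢyᵢ / (Σxᵢ² + σ²/τ²).
Σxᵢyᵢ = 5·8 + 4·7 + 5·11 = 123; Σxᵢ² = 66; σ²/τ² = 0.5.
β̂_MAP = 123 / (66 + 0.5) = 123/66.5 ≈ 1.850.

β̂_MAP = 1.850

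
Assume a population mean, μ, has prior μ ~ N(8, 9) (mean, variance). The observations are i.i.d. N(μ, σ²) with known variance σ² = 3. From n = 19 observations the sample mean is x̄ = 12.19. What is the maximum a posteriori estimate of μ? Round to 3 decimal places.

μ̂_MAP = 12.118

n = 19, x̄ = 12.19.
For a Normal prior and Normal likelihood with known variance, the posterior is Normal; its mode equals its mean, the precision-weighted average.
Prior precision 1/σ₀² = 1/9; data precision n/σ² = 19/3.
μ̂ = ((1/9)·8 + (19/3)·12.19) / (1/9 + 19/3) = (70283/900)/(58/9) = 70283/5800 ≈ 12.118.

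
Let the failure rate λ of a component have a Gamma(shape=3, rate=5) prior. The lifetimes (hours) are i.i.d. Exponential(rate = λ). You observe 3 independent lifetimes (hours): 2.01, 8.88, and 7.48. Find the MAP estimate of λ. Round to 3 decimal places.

λ̂_MAP = 0.214

The Exponential(rate=λ) likelihood is ∝ λ^n e^(−λΣtᵢ). Here n = 3 and Σtᵢ = 2.01 + 8.88 + 7.48 = 18.37.
Posterior ∝ λ^2e^(−5λ) · λ^3e^(−18.37λ) = λ^5e^(−23.37λ), i.e. Gamma(6, 23.37).
Mode = (a−1)/b = 5/23.37 ≈ 0.214.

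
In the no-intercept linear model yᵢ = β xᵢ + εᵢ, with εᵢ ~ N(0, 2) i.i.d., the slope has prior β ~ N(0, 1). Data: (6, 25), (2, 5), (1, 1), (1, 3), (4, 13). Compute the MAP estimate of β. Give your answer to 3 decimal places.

β̂_MAP = 3.600

log p(β | y) = −Σ(yᵢ − βxᵢ)²/(2·2) − β²/(2·1) + const.
Setting the derivative to zero: Σxᵢ(yᵢ − βxᵢ)/2 − β/1 = 0, so β = Σxᵢyᵢ / (Σxᵢ² + σ²/τ²).
Σxᵢyᵢ = 6·25 + 2·5 + 1·1 + 1·3 + 4·13 = 216; Σxᵢ² = 58; σ²/τ² = 2.
β̂_MAP = 216 / (58 + 2) = 216/60 ≈ 3.600.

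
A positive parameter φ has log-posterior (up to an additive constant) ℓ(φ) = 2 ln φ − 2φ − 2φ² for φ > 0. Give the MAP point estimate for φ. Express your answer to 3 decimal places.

ℓ'(φ) = 2/φ − 2 − 4φ. Setting this to zero and multiplying by φ: 4φ² + 2φ − 2 = 0.
φ = (−2 + √(2² + 4·4·2)) / (2·4) = (−2 + √36) / 8 = (−2 + 6)/8 = 1/2.
ℓ''(φ) = −2/φ² − 4 < 0, confirming a maximum.

φ̂_MAP = 0.500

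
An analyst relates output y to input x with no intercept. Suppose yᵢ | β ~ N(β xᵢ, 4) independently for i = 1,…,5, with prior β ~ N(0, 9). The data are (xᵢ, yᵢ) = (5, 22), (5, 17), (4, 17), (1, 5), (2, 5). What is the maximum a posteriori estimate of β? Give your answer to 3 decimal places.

β̂_MAP = 3.891

log p(β | y) = −Σ(yᵢ − βxᵢ)²/(2·4) − β²/(2·9) + const.
Setting the derivative to zero: Σxᵢ(yᵢ − βxᵢ)/4 − β/9 = 0, so β = Σxᵢyᵢ / (Σxᵢ² + σ²/τ²).
Σxᵢyᵢ = 5·22 + 5·17 + 4·17 + 1·5 + 2·5 = 278; Σxᵢ² = 71; σ²/τ² = 4/9.
β̂_MAP = 278 / (71 + 4/9) = 278/(643/9) = 2502/643 ≈ 3.891.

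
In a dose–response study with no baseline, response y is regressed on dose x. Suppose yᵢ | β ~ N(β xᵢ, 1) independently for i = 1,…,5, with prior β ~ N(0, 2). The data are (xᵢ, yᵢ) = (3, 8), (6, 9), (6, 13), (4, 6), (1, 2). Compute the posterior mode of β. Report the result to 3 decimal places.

log p(β | y) = −Σ(yᵢ − βxᵢ)²/(2·1) − β²/(2·2) + const.
Setting the derivative to zero: Σxᵢ(yᵢ − βxᵢ)/1 − β/2 = 0, so β = Σxᵢyᵢ / (Σxᵢ² + σ²/τ²).
Σxᵢyᵢ = 3·8 + 6·9 + 6·13 + 4·6 + 1·2 = 182; Σxᵢ² = 98; σ²/τ² = 0.5.
β̂_MAP = 182 / (98 + 0.5) = 182/98.5 ≈ 1.848.

β̂_MAP = 1.848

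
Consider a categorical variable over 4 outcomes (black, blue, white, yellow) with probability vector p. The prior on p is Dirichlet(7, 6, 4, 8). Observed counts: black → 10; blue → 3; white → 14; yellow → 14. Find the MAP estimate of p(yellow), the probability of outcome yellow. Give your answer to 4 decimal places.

The posterior is Dirichlet(αᵢ + nᵢ) = Dirichlet(17, 9, 18, 22).
For a Dirichlet(a₁,…,a_K) with all aᵢ > 1, the mode has j-th component (aⱼ − 1)/(Σaᵢ − K).
Here Σaᵢ = 66 and K = 4, so p(yellow) = (22 − 1)/(66 − 4) = 21/62 ≈ 0.3387.

MAP estimate of p(yellow) = 0.3387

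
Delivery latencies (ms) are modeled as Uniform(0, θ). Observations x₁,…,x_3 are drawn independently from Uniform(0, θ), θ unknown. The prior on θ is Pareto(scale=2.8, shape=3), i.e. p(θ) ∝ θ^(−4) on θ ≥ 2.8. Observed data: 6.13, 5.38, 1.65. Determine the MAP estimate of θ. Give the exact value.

θ̂_MAP = 6.13

The Uniform(0, θ) likelihood is θ^(−n) for θ ≥ max(xᵢ), zero otherwise. Here max(xᵢ) = 6.13.
Posterior ∝ θ^(−4) · θ^(−3) = θ^(−7) on θ ≥ max(2.8, 6.13) = 6.13.
This density is strictly decreasing in θ, so the posterior mode lies at the lower boundary of the support.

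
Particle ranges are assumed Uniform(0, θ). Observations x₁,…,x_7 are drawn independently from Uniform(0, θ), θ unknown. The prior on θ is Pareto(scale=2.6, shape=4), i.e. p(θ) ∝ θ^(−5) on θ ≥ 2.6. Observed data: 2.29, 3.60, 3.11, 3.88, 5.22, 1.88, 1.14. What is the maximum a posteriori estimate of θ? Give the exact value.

θ̂_MAP = 5.22

The Uniform(0, θ) likelihood is θ^(−n) for θ ≥ max(xᵢ), zero otherwise. Here max(xᵢ) = 5.22.
Posterior ∝ θ^(−5) · θ^(−7) = θ^(−12) on θ ≥ max(2.6, 5.22) = 5.22.
This density is strictly decreasing in θ, so the posterior mode lies at the lower boundary of the support.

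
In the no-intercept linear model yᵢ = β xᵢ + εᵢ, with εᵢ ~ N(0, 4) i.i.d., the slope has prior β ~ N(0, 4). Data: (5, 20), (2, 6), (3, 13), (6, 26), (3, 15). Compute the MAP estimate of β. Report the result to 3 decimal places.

β̂_MAP = 4.190

log p(β | y) = −Σ(yᵢ − βxᵢ)²/(2·4) − β²/(2·4) + const.
Setting the derivative to zero: Σxᵢ(yᵢ − βxᵢ)/4 − β/4 = 0, so β = Σxᵢyᵢ / (Σxᵢ² + σ²/τ²).
Σxᵢyᵢ = 5·20 + 2·6 + 3·13 + 6·26 + 3·15 = 352; Σxᵢ² = 83; σ²/τ² = 1.
β̂_MAP = 352 / (83 + 1) = 352/84 ≈ 4.190.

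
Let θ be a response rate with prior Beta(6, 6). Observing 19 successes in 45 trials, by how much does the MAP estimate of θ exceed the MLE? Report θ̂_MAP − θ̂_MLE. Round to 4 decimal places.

MAP − MLE = 0.0141

Posterior is Beta(25, 32); MAP = (25−1)/(57−2) = 24/55 ≈ 0.43636.
MLE ignores the prior: θ̂_MLE = k/n = 19/45 ≈ 0.42222.
Difference = 24/55 − 19/45 = 7/495 ≈ 0.0141.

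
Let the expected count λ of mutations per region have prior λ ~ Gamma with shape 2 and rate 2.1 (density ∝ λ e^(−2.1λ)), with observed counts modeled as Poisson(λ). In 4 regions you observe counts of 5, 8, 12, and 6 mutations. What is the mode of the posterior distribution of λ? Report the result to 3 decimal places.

λ̂_MAP = 5.246

Σxᵢ = 5+8+12+6 = 31, with n = 4.
Posterior ∝ λe^(−2.1λ) · λ^31e^(−4λ) = λ^32e^(−6.1λ), i.e. Gamma(shape=33, rate=6.1).
The mode of a Gamma(a, b) with a ≥ 1 (shape–rate) is (a−1)/b = 32/6.1 ≈ 5.246.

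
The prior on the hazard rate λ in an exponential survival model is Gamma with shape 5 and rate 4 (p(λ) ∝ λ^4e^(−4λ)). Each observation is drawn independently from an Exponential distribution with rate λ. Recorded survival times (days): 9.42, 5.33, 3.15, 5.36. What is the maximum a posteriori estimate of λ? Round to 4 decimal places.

The Exponential(rate=λ) likelihood is ∝ λ^n e^(−λΣtᵢ). Here n = 4 and Σtᵢ = 9.42 + 5.33 + 3.15 + 5.36 = 23.26.
Posterior ∝ λ^4e^(−4λ) · λ^4e^(−23.26λ) = λ^8e^(−27.26λ), i.e. Gamma(9, 27.26).
Mode = (a−1)/b = 8/27.26 ≈ 0.2935.

λ̂_MAP = 0.2935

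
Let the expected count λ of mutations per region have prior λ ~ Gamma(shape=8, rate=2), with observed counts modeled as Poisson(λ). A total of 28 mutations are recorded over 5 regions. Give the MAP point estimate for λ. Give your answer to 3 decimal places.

λ̂_MAP = 5.000

Σxᵢ = 28, n = 5.
Posterior ∝ λ^7e^(−2λ) · λ^28e^(−5λ) = λ^35e^(−7λ), i.e. Gamma(shape=36, rate=7).
The mode of a Gamma(a, b) with a ≥ 1 (shape–rate) is (a−1)/b = 35/7 ≈ 5.000.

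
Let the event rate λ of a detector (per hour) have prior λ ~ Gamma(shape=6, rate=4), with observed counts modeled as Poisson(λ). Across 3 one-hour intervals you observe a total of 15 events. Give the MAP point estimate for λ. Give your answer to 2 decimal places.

Σxᵢ = 15, n = 3.
Posterior ∝ λ^5e^(−4λ) · λ^15e^(−3λ) = λ^20e^(−7λ), i.e. Gamma(shape=21, rate=7).
The mode of a Gamma(a, b) with a ≥ 1 (shape–rate) is (a−1)/b = 20/7 ≈ 2.86.

λ̂_MAP = 2.86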